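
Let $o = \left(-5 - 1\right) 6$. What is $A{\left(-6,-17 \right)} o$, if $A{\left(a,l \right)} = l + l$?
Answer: $1224$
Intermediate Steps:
$A{\left(a,l \right)} = 2 l$
$o = -36$ ($o = \left(-6\right) 6 = -36$)
$A{\left(-6,-17 \right)} o = 2 \left(-17\right) \left(-36\right) = \left(-34\right) \left(-36\right) = 1224$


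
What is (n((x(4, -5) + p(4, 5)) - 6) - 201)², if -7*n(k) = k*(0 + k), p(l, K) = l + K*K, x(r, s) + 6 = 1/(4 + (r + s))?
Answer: 236144689/3969 ≈ 59497.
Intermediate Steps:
x(r, s) = -6 + 1/(4 + r + s) (x(r, s) = -6 + 1/(4 + (r + s)) = -6 + 1/(4 + r + s))
p(l, K) = l + K²
n(k) = -k²/7 (n(k) = -k*(0 + k)/7 = -k*k/7 = -k²/7)
(n((x(4, -5) + p(4, 5)) - 6) - 201)² = (-(((-23 - 6*4 - 6*(-5))/(4 + 4 - 5) + (4 + 5²)) - 6)²/7 - 201)² = (-(((-23 - 24 + 30)/3 + (4 + 25)) - 6)²/7 - 201)² = (-(((⅓)*(-17) + 29) - 6)²/7 - 201)² = (-((-17/3 + 29) - 6)²/7 - 201)² = (-(70/3 - 6)²/7 - 201)² = (-(52/3)²/7 - 201)² = (-⅐*2704/9 - 201)² = (-2704/63 - 201)² = (-15367/63)² = 236144689/3969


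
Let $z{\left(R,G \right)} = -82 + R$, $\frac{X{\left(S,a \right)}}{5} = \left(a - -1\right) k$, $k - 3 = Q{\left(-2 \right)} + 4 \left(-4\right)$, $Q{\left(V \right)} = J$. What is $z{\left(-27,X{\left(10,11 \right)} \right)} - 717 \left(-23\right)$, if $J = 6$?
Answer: $16382$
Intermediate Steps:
$Q{\left(V \right)} = 6$
$k = -7$ ($k = 3 + \left(6 + 4 \left(-4\right)\right) = 3 + \left(6 - 16\right) = 3 - 10 = -7$)
$X{\left(S,a \right)} = -35 - 35 a$ ($X{\left(S,a \right)} = 5 \left(a - -1\right) \left(-7\right) = 5 \left(a + 1\right) \left(-7\right) = 5 \left(1 + a\right) \left(-7\right) = 5 \left(-7 - 7 a\right) = -35 - 35 a$)
$z{\left(-27,X{\left(10,11 \right)} \right)} - 717 \left(-23\right) = \left(-82 - 27\right) - 717 \left(-23\right) = -109 - -16491 = -109 + 16491 = 16382$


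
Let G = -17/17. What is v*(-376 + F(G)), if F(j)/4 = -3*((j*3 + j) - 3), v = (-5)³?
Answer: 36500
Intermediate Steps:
v = -125
G = -1 (G = -17*1/17 = -1)
F(j) = 36 - 48*j (F(j) = 4*(-3*((j*3 + j) - 3)) = 4*(-3*((3*j + j) - 3)) = 4*(-3*(4*j - 3)) = 4*(-3*(-3 + 4*j)) = 4*(9 - 12*j) = 36 - 48*j)
v*(-376 + F(G)) = -125*(-376 + (36 - 48*(-1))) = -125*(-376 + (36 + 48)) = -125*(-376 + 84) = -125*(-292) = 36500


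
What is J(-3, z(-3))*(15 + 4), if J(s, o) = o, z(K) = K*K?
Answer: 171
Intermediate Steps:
z(K) = K²
J(-3, z(-3))*(15 + 4) = (-3)²*(15 + 4) = 9*19 = 171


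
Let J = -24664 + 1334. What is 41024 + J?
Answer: 17694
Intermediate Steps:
J = -23330
41024 + J = 41024 - 23330 = 17694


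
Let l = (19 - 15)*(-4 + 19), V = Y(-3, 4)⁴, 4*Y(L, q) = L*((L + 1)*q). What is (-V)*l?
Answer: -77760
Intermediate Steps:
Y(L, q) = L*q*(1 + L)/4 (Y(L, q) = (L*((L + 1)*q))/4 = (L*((1 + L)*q))/4 = (L*(q*(1 + L)))/4 = (L*q*(1 + L))/4 = L*q*(1 + L)/4)
V = 1296 (V = ((¼)*(-3)*4*(1 - 3))⁴ = ((¼)*(-3)*4*(-2))⁴ = 6⁴ = 1296)
l = 60 (l = 4*15 = 60)
(-V)*l = -1*1296*60 = -1296*60 = -77760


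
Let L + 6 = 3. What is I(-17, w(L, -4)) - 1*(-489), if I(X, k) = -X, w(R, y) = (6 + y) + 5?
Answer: 506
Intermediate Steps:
L = -3 (L = -6 + 3 = -3)
w(R, y) = 11 + y
I(-17, w(L, -4)) - 1*(-489) = -1*(-17) - 1*(-489) = 17 + 489 = 506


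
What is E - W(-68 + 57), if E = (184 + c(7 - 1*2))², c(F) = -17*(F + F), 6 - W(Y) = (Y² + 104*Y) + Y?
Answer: -844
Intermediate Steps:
W(Y) = 6 - Y² - 105*Y (W(Y) = 6 - ((Y² + 104*Y) + Y) = 6 - (Y² + 105*Y) = 6 + (-Y² - 105*Y) = 6 - Y² - 105*Y)
c(F) = -34*F
E = 196 (E = (184 - 34*(7 - 1*2))² = (184 - 34*(7 - 2))² = (184 - 34*5)² = (184 - 170)² = 14² = 196)
E - W(-68 + 57) = 196 - (6 - (-68 + 57)² - 105*(-68 + 57)) = 196 - (6 - 1*(-11)² - 105*(-11)) = 196 - (6 - 1*121 + 1155) = 196 - (6 - 121 + 1155) = 196 - 1*1040 = 196 - 1040 = -844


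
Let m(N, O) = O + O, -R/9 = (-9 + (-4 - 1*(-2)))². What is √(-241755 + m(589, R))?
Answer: I*√243933 ≈ 493.9*I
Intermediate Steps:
R = -1089 (R = -9*(-9 + (-4 - 1*(-2)))² = -9*(-9 + (-4 + 2))² = -9*(-9 - 2)² = -9*(-11)² = -9*121 = -1089)
m(N, O) = 2*O
√(-241755 + m(589, R)) = √(-241755 + 2*(-1089)) = √(-241755 - 2178) = √(-243933) = I*√243933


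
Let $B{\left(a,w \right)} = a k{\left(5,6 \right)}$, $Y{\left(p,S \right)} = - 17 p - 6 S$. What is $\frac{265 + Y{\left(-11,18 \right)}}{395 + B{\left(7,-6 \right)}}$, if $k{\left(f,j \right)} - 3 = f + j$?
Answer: $\frac{344}{493} \approx 0.69777$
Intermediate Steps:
$k{\left(f,j \right)} = 3 + f + j$ ($k{\left(f,j \right)} = 3 + \left(f + j\right) = 3 + f + j$)
$B{\left(a,w \right)} = 14 a$ ($B{\left(a,w \right)} = a \left(3 + 5 + 6\right) = a 14 = 14 a$)
$\frac{265 + Y{\left(-11,18 \right)}}{395 + B{\left(7,-6 \right)}} = \frac{265 - -79}{395 + 14 \cdot 7} = \frac{265 + \left(187 - 108\right)}{395 + 98} = \frac{265 + 79}{493} = 344 \cdot \frac{1}{493} = \frac{344}{493}$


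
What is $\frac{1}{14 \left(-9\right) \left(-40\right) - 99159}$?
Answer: $- \frac{1}{94119} \approx -1.0625 \cdot 10^{-5}$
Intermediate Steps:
$\frac{1}{14 \left(-9\right) \left(-40\right) - 99159} = \frac{1}{\left(-126\right) \left(-40\right) - 99159} = \frac{1}{5040 - 99159} = \frac{1}{-94119} = - \frac{1}{94119}$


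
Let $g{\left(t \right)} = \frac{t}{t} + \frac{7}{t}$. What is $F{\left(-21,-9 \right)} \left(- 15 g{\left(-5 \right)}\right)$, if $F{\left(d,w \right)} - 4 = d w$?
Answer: $1158$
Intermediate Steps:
$F{\left(d,w \right)} = 4 + d w$
$g{\left(t \right)} = 1 + \frac{7}{t}$
$F{\left(-21,-9 \right)} \left(- 15 g{\left(-5 \right)}\right) = \left(4 - -189\right) \left(- 15 \frac{7 - 5}{-5}\right) = \left(4 + 189\right) \left(- 15 \left(\left(- \frac{1}{5}\right) 2\right)\right) = 193 \left(\left(-15\right) \left(- \frac{2}{5}\right)\right) = 193 \cdot 6 = 1158$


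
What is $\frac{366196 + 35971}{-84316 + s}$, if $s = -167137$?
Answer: $- \frac{402167}{251453} \approx -1.5994$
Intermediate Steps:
$\frac{366196 + 35971}{-84316 + s} = \frac{366196 + 35971}{-84316 - 167137} = \frac{402167}{-251453} = 402167 \left(- \frac{1}{251453}\right) = - \frac{402167}{251453}$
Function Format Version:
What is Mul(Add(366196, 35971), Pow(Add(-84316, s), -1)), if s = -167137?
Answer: Rational(-402167, 251453) ≈ -1.5994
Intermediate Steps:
Mul(Add(366196, 35971), Pow(Add(-84316, s), -1)) = Mul(Add(366196, 35971), Pow(Add(-84316, -167137), -1)) = Mul(402167, Pow(-251453, -1)) = Mul(402167, Rational(-1, 251453)) = Rational(-402167, 251453)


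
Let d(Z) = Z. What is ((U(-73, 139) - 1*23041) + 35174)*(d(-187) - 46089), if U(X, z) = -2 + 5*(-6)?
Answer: -559985876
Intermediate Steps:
U(X, z) = -32 (U(X, z) = -2 - 30 = -32)
((U(-73, 139) - 1*23041) + 35174)*(d(-187) - 46089) = ((-32 - 1*23041) + 35174)*(-187 - 46089) = ((-32 - 23041) + 35174)*(-46276) = (-23073 + 35174)*(-46276) = 12101*(-46276) = -559985876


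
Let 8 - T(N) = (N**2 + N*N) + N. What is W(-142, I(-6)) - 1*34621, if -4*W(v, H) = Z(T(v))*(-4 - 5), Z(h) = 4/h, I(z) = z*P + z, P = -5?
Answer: -1391002547/40178 ≈ -34621.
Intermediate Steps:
T(N) = 8 - N - 2*N**2 (T(N) = 8 - ((N**2 + N*N) + N) = 8 - ((N**2 + N**2) + N) = 8 - (2*N**2 + N) = 8 - (N + 2*N**2) = 8 + (-N - 2*N**2) = 8 - N - 2*N**2)
I(z) = -4*z (I(z) = z*(-5) + z = -5*z + z = -4*z)
W(v, H) = 9/(8 - v - 2*v**2) (W(v, H) = -4/(8 - v - 2*v**2)*(-4 - 5)/4 = -4/(8 - v - 2*v**2)*(-9)/4 = -(-9)/(8 - v - 2*v**2) = 9/(8 - v - 2*v**2))
W(-142, I(-6)) - 1*34621 = -9/(-8 - 142 + 2*(-142)**2) - 1*34621 = -9/(-8 - 142 + 2*20164) - 34621 = -9/(-8 - 142 + 40328) - 34621 = -9/40178 - 34621 = -1391002547/40178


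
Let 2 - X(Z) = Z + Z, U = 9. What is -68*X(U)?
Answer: 1088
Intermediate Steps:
X(Z) = 2 - 2*Z (X(Z) = 2 - (Z + Z) = 2 - 2*Z)
-68*X(U) = -68*(2 - 2*9) = -68*(2 - 18) = -68*(-16) = 1088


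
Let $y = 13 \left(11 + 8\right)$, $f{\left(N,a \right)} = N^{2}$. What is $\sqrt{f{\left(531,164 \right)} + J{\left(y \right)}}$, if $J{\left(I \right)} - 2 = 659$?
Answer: $\sqrt{282622} \approx 531.62$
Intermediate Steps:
$y = 247$ ($y = 13 \cdot 19 = 247$)
$J{\left(I \right)} = 661$ ($J{\left(I \right)} = 2 + 659 = 661$)
$\sqrt{f{\left(531,164 \right)} + J{\left(y \right)}} = \sqrt{531^{2} + 661} = \sqrt{281961 + 661} = \sqrt{282622}$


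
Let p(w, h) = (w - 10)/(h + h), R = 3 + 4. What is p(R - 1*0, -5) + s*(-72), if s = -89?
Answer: 64083/10 ≈ 6408.3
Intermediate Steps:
R = 7
p(w, h) = (-10 + w)/(2*h) (p(w, h) = (-10 + w)/((2*h)) = (-10 + w)*(1/(2*h)) = (-10 + w)/(2*h))
p(R - 1*0, -5) + s*(-72) = (1/2)*(-10 + (7 - 1*0))/(-5) - 89*(-72) = (1/2)*(-1/5)*(-10 + (7 + 0)) + 6408 = (1/2)*(-1/5)*(-10 + 7) + 6408 = (1/2)*(-1/5)*(-3) + 6408 = 3/10 + 6408 = 64083/10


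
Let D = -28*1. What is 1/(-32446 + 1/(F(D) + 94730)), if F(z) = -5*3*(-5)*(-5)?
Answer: -94355/3061442329 ≈ -3.0820e-5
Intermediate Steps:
D = -28
F(z) = -375 (F(z) = -(-75)*(-5) = -5*75 = -375)
1/(-32446 + 1/(F(D) + 94730)) = 1/(-32446 + 1/(-375 + 94730)) = 1/(-32446 + 1/94355) = 1/(-3061442329/94355) = -94355/3061442329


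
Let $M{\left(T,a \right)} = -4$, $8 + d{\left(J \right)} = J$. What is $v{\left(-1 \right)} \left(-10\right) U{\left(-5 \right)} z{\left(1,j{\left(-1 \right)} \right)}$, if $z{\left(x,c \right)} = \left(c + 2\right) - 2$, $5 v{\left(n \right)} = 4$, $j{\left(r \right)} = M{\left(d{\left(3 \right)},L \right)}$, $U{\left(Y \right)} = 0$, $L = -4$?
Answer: $0$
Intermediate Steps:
$d{\left(J \right)} = -8 + J$
$j{\left(r \right)} = -4$
$v{\left(n \right)} = \frac{4}{5}$ ($v{\left(n \right)} = \frac{1}{5} \cdot 4 = \frac{4}{5}$)
$z{\left(x,c \right)} = c$ ($z{\left(x,c \right)} = \left(2 + c\right) - 2 = c$)
$v{\left(-1 \right)} \left(-10\right) U{\left(-5 \right)} z{\left(1,j{\left(-1 \right)} \right)} = \frac{4}{5} \left(-10\right) 0 \left(-4\right) = \left(-8\right) 0 \left(-4\right) = 0 \left(-4\right) = 0$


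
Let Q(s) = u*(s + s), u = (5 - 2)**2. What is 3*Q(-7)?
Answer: -378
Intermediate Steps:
u = 9 (u = 3**2 = 9)
Q(s) = 18*s (Q(s) = 9*(s + s) = 9*(2*s) = 18*s)
3*Q(-7) = 3*(18*(-7)) = 3*(-126) = -378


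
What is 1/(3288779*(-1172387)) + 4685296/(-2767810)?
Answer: -9032598835590216409/5335952602168812065 ≈ -1.6928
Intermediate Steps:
1/(3288779*(-1172387)) + 4685296/(-2767810) = (1/3288779)*(-1/1172387) + 4685296*(-1/2767810) = -1/3855721745473 - 2342648/1383905 = -9032598835590216409/5335952602168812065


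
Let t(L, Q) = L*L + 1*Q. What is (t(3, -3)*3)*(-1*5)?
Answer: -90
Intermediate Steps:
t(L, Q) = Q + L² (t(L, Q) = L² + Q = Q + L²)
(t(3, -3)*3)*(-1*5) = ((-3 + 3²)*3)*(-1*5) = ((-3 + 9)*3)*(-5) = (6*3)*(-5) = 18*(-5) = -90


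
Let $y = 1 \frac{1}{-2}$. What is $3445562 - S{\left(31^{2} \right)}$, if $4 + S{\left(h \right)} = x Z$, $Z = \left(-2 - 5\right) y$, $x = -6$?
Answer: $3445587$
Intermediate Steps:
$y = - \frac{1}{2}$ ($y = 1 \left(- \frac{1}{2}\right) = - \frac{1}{2} \approx -0.5$)
$Z = \frac{7}{2}$ ($Z = \left(-2 - 5\right) \left(- \frac{1}{2}\right) = \left(-7\right) \left(- \frac{1}{2}\right) = \frac{7}{2} \approx 3.5$)
$S{\left(h \right)} = -25$ ($S{\left(h \right)} = -4 - 21 = -25$)
$3445562 - S{\left(31^{2} \right)} = 3445562 - -25 = 3445562 + 25 = 3445587$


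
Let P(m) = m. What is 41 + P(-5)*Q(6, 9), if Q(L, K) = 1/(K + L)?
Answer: 122/3 ≈ 40.667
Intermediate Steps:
41 + P(-5)*Q(6, 9) = 41 - 5/(9 + 6) = 41 - 5/15 = 41 - 5*1/15 = 41 - 1/3 = 122/3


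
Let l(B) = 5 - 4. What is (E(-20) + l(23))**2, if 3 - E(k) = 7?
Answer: 9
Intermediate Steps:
l(B) = 1
E(k) = -4 (E(k) = 3 - 1*7 = 3 - 7 = -4)
(E(-20) + l(23))**2 = (-4 + 1)**2 = (-3)**2 = 9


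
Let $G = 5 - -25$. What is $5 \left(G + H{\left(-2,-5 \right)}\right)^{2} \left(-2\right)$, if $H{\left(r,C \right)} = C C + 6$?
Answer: $-37210$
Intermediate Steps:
$G = 30$ ($G = 5 + 25 = 30$)
$H{\left(r,C \right)} = 6 + C^{2}$ ($H{\left(r,C \right)} = C^{2} + 6 = 6 + C^{2}$)
$5 \left(G + H{\left(-2,-5 \right)}\right)^{2} \left(-2\right) = 5 \left(30 + \left(6 + \left(-5\right)^{2}\right)\right)^{2} \left(-2\right) = 5 \left(30 + \left(6 + 25\right)\right)^{2} \left(-2\right) = 5 \left(30 + 31\right)^{2} \left(-2\right) = 5 \cdot 61^{2} \left(-2\right) = 5 \cdot 3721 \left(-2\right) = 18605 \left(-2\right) = -37210$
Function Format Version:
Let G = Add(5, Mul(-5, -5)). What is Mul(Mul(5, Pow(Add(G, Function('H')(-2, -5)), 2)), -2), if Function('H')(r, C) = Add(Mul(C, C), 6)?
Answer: -37210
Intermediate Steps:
G = 30 (G = Add(5, 25) = 30)
Function('H')(r, C) = Add(6, Pow(C, 2)) (Function('H')(r, C) = Add(Pow(C, 2), 6) = Add(6, Pow(C, 2)))
Mul(Mul(5, Pow(Add(G, Function('H')(-2, -5)), 2)), -2) = Mul(Mul(5, Pow(Add(30, Add(6, Pow(-5, 2))), 2)), -2) = Mul(Mul(5, Pow(Add(30, Add(6, 25)), 2)), -2) = Mul(Mul(5, Pow(Add(30, 31), 2)), -2) = Mul(Mul(5, Pow(61, 2)), -2) = Mul(Mul(5, 3721), -2) = Mul(18605, -2) = -37210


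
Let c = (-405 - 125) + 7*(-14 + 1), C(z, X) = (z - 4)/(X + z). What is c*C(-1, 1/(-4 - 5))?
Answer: -5589/2 ≈ -2794.5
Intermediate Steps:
C(z, X) = (-4 + z)/(X + z)
c = -621 (c = -530 + 7*(-13) = -530 - 91 = -621)
c*C(-1, 1/(-4 - 5)) = -621*(-4 - 1)/(1/(-4 - 5) - 1) = -621*(-5)/(1/(-9) - 1) = -621*(-5)/(-⅑ - 1) = -621*(-5)/(-10/9) = -(-5589)*(-5)/10 = -621*9/2 = -5589/2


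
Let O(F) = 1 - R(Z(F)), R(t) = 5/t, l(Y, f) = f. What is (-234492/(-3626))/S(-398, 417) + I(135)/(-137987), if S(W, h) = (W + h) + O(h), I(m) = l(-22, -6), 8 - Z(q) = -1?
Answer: 145607717868/43779825425 ≈ 3.3259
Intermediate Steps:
Z(q) = 9 (Z(q) = 8 - 1*(-1) = 8 + 1 = 9)
I(m) = -6
O(F) = 4/9 (O(F) = 1 - 5/9 = 4/9)
S(W, h) = 4/9 + W + h (S(W, h) = (W + h) + 4/9 = 4/9 + W + h)
(-234492/(-3626))/S(-398, 417) + I(135)/(-137987) = (-234492/(-3626))/(4/9 - 398 + 417) - 6/(-137987) = (-234492*(-1/3626))/(175/9) - 6*(-1/137987) = (117246/1813)*(9/175) + 6/137987 = 1055214/317275 + 6/137987 = 145607717868/43779825425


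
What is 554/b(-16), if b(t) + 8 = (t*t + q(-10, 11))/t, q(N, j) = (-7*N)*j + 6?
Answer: -1108/145 ≈ -7.6414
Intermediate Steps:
q(N, j) = 6 - 7*N*j (q(N, j) = -7*N*j + 6 = 6 - 7*N*j)
b(t) = -8 + (776 + t²)/t (b(t) = -8 + (t*t + (6 - 7*(-10)*11))/t = -8 + (t² + (6 + 770))/t = -8 + (t² + 776)/t = -8 + (776 + t²)/t)
554/b(-16) = 554/(-8 - 16 + 776/(-16)) = 554/(-8 - 16 + 776*(-1/16)) = 554/(-8 - 16 - 97/2) = 554/(-145/2) = 554*(-2/145) = -1108/145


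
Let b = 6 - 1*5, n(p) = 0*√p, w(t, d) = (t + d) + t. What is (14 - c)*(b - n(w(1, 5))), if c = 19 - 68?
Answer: 63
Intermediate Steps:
w(t, d) = d + 2*t (w(t, d) = (d + t) + t = d + 2*t)
n(p) = 0
c = -49
b = 1 (b = 6 - 5 = 1)
(14 - c)*(b - n(w(1, 5))) = (14 - 1*(-49))*(1 - 1*0) = (14 + 49)*(1 + 0) = 63*1 = 63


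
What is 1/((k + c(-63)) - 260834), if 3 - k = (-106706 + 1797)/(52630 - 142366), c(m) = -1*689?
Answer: -89736/23467863629 ≈ -3.8238e-6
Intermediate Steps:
c(m) = -689
k = 164299/89736 (k = 3 - (-106706 + 1797)/(52630 - 142366) = 3 - (-104909)/(-89736) = 3 - (-104909)*(-1)/89736 = 3 - 1*104909/89736 = 3 - 104909/89736 = 164299/89736 ≈ 1.8309)
1/((k + c(-63)) - 260834) = 1/((164299/89736 - 689) - 260834) = 1/(-61663805/89736 - 260834) = 1/(-23467863629/89736) = -89736/23467863629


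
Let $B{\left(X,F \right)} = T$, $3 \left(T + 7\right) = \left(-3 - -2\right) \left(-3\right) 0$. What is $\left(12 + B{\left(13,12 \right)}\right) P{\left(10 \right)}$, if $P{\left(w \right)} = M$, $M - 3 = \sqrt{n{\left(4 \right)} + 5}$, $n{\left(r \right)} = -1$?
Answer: $25$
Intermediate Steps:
$M = 5$ ($M = 3 + \sqrt{-1 + 5} = 3 + \sqrt{4} = 3 + 2 = 5$)
$T = -7$ ($T = -7 + \frac{\left(-3 - -2\right) \left(-3\right) 0}{3} = -7 + \frac{\left(-3 + 2\right) \left(-3\right) 0}{3} = -7 + \frac{\left(-1\right) \left(-3\right) 0}{3} = -7 + \frac{3 \cdot 0}{3} = -7 + \frac{1}{3} \cdot 0 = -7 + 0 = -7$)
$P{\left(w \right)} = 5$
$B{\left(X,F \right)} = -7$
$\left(12 + B{\left(13,12 \right)}\right) P{\left(10 \right)} = \left(12 - 7\right) 5 = 5 \cdot 5 = 25$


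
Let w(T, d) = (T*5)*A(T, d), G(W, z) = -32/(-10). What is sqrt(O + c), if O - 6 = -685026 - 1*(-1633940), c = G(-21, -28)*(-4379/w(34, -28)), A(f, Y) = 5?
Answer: 8*sqrt(2678057770)/425 ≈ 974.12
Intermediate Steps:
G(W, z) = 16/5 (G(W, z) = -32*(-1/10) = 16/5)
w(T, d) = 25*T (w(T, d) = (T*5)*5 = (5*T)*5 = 25*T)
c = -35032/2125 (c = 16*(-4379/(25*34))/5 = 16*(-4379/850)/5 = 16*(-4379*1/850)/5 = (16/5)*(-4379/850) = -35032/2125 ≈ -16.486)
O = 948920 (O = 6 + (-685026 - 1*(-1633940)) = 6 + (-685026 + 1633940) = 6 + 948914 = 948920)
sqrt(O + c) = sqrt(948920 - 35032/2125) = sqrt(2016419968/2125) = 8*sqrt(2678057770)/425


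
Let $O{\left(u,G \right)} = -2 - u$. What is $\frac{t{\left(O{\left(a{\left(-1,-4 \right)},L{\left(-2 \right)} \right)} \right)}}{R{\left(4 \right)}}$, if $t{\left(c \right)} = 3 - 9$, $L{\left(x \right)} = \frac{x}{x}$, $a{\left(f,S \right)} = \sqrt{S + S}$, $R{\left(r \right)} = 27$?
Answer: $- \frac{2}{9} \approx -0.22222$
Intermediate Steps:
$a{\left(f,S \right)} = \sqrt{2} \sqrt{S}$ ($a{\left(f,S \right)} = \sqrt{2 S} = \sqrt{2} \sqrt{S}$)
$L{\left(x \right)} = 1$
$t{\left(c \right)} = -6$ ($t{\left(c \right)} = 3 - 9 = -6$)
$\frac{t{\left(O{\left(a{\left(-1,-4 \right)},L{\left(-2 \right)} \right)} \right)}}{R{\left(4 \right)}} = - \frac{6}{27} = \left(-6\right) \frac{1}{27} = - \frac{2}{9}$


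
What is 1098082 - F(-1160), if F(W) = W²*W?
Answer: 1561994082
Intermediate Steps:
F(W) = W³
1098082 - F(-1160) = 1098082 - 1*(-1160)³ = 1098082 - 1*(-1560896000) = 1098082 + 1560896000 = 1561994082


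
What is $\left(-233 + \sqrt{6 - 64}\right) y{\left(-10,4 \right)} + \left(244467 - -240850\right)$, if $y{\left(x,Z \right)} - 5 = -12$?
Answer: $486948 - 7 i \sqrt{58} \approx 4.8695 \cdot 10^{5} - 53.31 i$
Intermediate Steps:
$y{\left(x,Z \right)} = -7$ ($y{\left(x,Z \right)} = 5 - 12 = -7$)
$\left(-233 + \sqrt{6 - 64}\right) y{\left(-10,4 \right)} + \left(244467 - -240850\right) = \left(-233 + \sqrt{6 - 64}\right) \left(-7\right) + \left(244467 - -240850\right) = \left(-233 + \sqrt{-58}\right) \left(-7\right) + \left(244467 + 240850\right) = \left(-233 + i \sqrt{58}\right) \left(-7\right) + 485317 = \left(1631 - 7 i \sqrt{58}\right) + 485317 = 486948 - 7 i \sqrt{58}$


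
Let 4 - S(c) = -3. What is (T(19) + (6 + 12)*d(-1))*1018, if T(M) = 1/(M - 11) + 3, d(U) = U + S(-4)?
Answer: 452501/4 ≈ 1.1313e+5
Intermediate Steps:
S(c) = 7 (S(c) = 4 - 1*(-3) = 4 + 3 = 7)
d(U) = 7 + U (d(U) = U + 7 = 7 + U)
T(M) = 3 + 1/(-11 + M) (T(M) = 1/(-11 + M) + 3 = 3 + 1/(-11 + M))
(T(19) + (6 + 12)*d(-1))*1018 = ((-32 + 3*19)/(-11 + 19) + (6 + 12)*(7 - 1))*1018 = ((-32 + 57)/8 + 18*6)*1018 = ((⅛)*25 + 108)*1018 = (25/8 + 108)*1018 = (889/8)*1018 = 452501/4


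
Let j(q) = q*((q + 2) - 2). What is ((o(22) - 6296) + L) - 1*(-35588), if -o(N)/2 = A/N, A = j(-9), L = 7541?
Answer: 405082/11 ≈ 36826.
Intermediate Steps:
j(q) = q**2 (j(q) = q*((2 + q) - 2) = q*q = q**2)
A = 81 (A = (-9)**2 = 81)
o(N) = -162/N
((o(22) - 6296) + L) - 1*(-35588) = ((-162/22 - 6296) + 7541) - 1*(-35588) = ((-162*1/22 - 6296) + 7541) + 35588 = ((-81/11 - 6296) + 7541) + 35588 = (-69337/11 + 7541) + 35588 = 13614/11 + 35588 = 405082/11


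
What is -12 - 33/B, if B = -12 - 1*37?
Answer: -555/49 ≈ -11.327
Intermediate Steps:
B = -49 (B = -12 - 37 = -49)
-12 - 33/B = -12 - 33/(-49) = -12 - 33*(-1/49) = -12 + 33/49 = -555/49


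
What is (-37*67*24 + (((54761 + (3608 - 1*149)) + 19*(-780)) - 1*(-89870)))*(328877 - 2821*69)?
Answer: 9902536472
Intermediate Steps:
(-37*67*24 + (((54761 + (3608 - 1*149)) + 19*(-780)) - 1*(-89870)))*(328877 - 2821*69) = (-2479*24 + (((54761 + (3608 - 149)) - 14820) + 89870))*(328877 - 194649) = (-59496 + (((54761 + 3459) - 14820) + 89870))*134228 = (-59496 + ((58220 - 14820) + 89870))*134228 = (-59496 + (43400 + 89870))*134228 = (-59496 + 133270)*134228 = 73774*134228 = 9902536472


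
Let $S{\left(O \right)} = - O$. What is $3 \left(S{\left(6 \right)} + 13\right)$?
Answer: $21$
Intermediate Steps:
$3 \left(S{\left(6 \right)} + 13\right) = 3 \left(\left(-1\right) 6 + 13\right) = 3 \left(-6 + 13\right) = 3 \cdot 7 = 21$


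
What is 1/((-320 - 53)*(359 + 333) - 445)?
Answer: -1/258561 ≈ -3.8676e-6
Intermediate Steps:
1/((-320 - 53)*(359 + 333) - 445) = 1/(-373*692 - 445) = 1/(-258116 - 445) = 1/(-258561) = -1/258561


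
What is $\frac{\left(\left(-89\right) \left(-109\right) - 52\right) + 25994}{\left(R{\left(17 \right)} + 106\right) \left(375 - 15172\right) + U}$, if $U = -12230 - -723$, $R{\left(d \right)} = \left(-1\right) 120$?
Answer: $\frac{11881}{65217} \approx 0.18218$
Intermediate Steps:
$R{\left(d \right)} = -120$
$U = -11507$ ($U = -12230 + 723 = -11507$)
$\frac{\left(\left(-89\right) \left(-109\right) - 52\right) + 25994}{\left(R{\left(17 \right)} + 106\right) \left(375 - 15172\right) + U} = \frac{\left(\left(-89\right) \left(-109\right) - 52\right) + 25994}{\left(-120 + 106\right) \left(375 - 15172\right) - 11507} = \frac{\left(9701 - 52\right) + 25994}{\left(-14\right) \left(-14797\right) - 11507} = \frac{9649 + 25994}{207158 - 11507} = \frac{35643}{195651} = 35643 \cdot \frac{1}{195651} = \frac{11881}{65217}$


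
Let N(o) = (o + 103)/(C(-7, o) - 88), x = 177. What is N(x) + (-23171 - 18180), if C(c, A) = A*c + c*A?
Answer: -53053473/1283 ≈ -41351.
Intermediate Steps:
C(c, A) = 2*A*c (C(c, A) = A*c + A*c = 2*A*c)
N(o) = (103 + o)/(-88 - 14*o) (N(o) = (o + 103)/(2*o*(-7) - 88) = (103 + o)/(-14*o - 88) = (103 + o)/(-88 - 14*o))
N(x) + (-23171 - 18180) = (103 + 177)/(2*(-44 - 7*177)) + (-23171 - 18180) = (½)*280/(-44 - 1239) - 41351 = (½)*280/(-1283) - 41351 = (½)*(-1/1283)*280 - 41351 = -140/1283 - 41351 = -53053473/1283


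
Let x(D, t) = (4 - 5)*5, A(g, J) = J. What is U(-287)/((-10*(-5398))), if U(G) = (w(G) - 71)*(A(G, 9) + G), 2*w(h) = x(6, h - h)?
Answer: 20433/53980 ≈ 0.37853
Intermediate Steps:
x(D, t) = -5 (x(D, t) = -1*5 = -5)
w(h) = -5/2 (w(h) = (½)*(-5) = -5/2)
U(G) = -1323/2 - 147*G/2 (U(G) = (-5/2 - 71)*(9 + G) = -147*(9 + G)/2 = -1323/2 - 147*G/2)
U(-287)/((-10*(-5398))) = (-1323/2 - 147/2*(-287))/((-10*(-5398))) = (-1323/2 + 42189/2)/53980 = 20433*(1/53980) = 20433/53980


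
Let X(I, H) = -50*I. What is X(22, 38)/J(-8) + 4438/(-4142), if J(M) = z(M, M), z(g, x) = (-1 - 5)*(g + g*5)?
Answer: -729293/149112 ≈ -4.8909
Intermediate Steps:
z(g, x) = -36*g (z(g, x) = -6*(g + 5*g) = -36*g)
J(M) = -36*M
X(22, 38)/J(-8) + 4438/(-4142) = (-50*22)/((-36*(-8))) + 4438/(-4142) = -1100/288 + 4438*(-1/4142) = -1100*1/288 - 2219/2071 = -275/72 - 2219/2071 = -729293/149112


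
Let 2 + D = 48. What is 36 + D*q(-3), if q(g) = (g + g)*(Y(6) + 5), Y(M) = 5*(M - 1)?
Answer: -8244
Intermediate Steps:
Y(M) = -5 + 5*M (Y(M) = 5*(-1 + M) = -5 + 5*M)
D = 46 (D = -2 + 48 = 46)
q(g) = 60*g (q(g) = (g + g)*((-5 + 5*6) + 5) = (2*g)*((-5 + 30) + 5) = (2*g)*(25 + 5) = (2*g)*30 = 60*g)
36 + D*q(-3) = 36 + 46*(60*(-3)) = 36 + 46*(-180) = 36 - 8280 = -8244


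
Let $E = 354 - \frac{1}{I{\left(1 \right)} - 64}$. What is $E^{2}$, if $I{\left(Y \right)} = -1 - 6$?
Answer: $\frac{631768225}{5041} \approx 1.2533 \cdot 10^{5}$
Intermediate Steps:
$I{\left(Y \right)} = -7$
$E = \frac{25135}{71}$ ($E = 354 - \frac{1}{-7 - 64} = 354 - \frac{1}{-71} = 354 - - \frac{1}{71} = 354 + \frac{1}{71} = \frac{25135}{71} \approx 354.01$)
$E^{2} = \left(\frac{25135}{71}\right)^{2} = \frac{631768225}{5041}$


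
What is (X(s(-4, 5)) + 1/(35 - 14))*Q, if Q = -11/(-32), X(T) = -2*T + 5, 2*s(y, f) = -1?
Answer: 1397/672 ≈ 2.0789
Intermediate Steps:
s(y, f) = -1/2 (s(y, f) = (1/2)*(-1) = -1/2)
X(T) = 5 - 2*T
Q = 11/32 (Q = -11*(-1/32) = 11/32 ≈ 0.34375)
(X(s(-4, 5)) + 1/(35 - 14))*Q = ((5 - 2*(-1/2)) + 1/(35 - 14))*(11/32) = ((5 + 1) + 1/21)*(11/32) = (6 + 1/21)*(11/32) = (127/21)*(11/32) = 1397/672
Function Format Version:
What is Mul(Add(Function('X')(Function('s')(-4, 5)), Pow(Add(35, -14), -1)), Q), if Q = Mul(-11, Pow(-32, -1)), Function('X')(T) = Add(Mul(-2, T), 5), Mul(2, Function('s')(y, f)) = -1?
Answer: Rational(1397, 672) ≈ 2.0789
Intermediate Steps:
Function('s')(y, f) = Rational(-1, 2) (Function('s')(y, f) = Mul(Rational(1, 2), -1) = Rational(-1, 2))
Function('X')(T) = Add(5, Mul(-2, T))
Q = Rational(11, 32) (Q = Mul(-11, Rational(-1, 32)) = Rational(11, 32) ≈ 0.34375)
Mul(Add(Function('X')(Function('s')(-4, 5)), Pow(Add(35, -14), -1)), Q) = Mul(Add(Add(5, Mul(-2, Rational(-1, 2))), Pow(Add(35, -14), -1)), Rational(11, 32)) = Mul(Add(Add(5, 1), Pow(21, -1)), Rational(11, 32)) = Mul(Add(6, Rational(1, 21)), Rational(11, 32)) = Mul(Rational(127, 21), Rational(11, 32)) = Rational(1397, 672)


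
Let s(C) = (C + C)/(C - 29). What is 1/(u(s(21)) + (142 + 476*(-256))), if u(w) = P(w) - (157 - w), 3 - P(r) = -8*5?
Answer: -4/487333 ≈ -8.2079e-6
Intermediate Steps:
s(C) = 2*C/(-29 + C) (s(C) = (2*C)/(-29 + C) = 2*C/(-29 + C))
P(r) = 43 (P(r) = 3 - (-8)*5 = 3 - 1*(-40) = 3 + 40 = 43)
u(w) = -114 + w (u(w) = 43 - (157 - w) = 43 + (-157 + w) = -114 + w)
1/(u(s(21)) + (142 + 476*(-256))) = 1/((-114 + 2*21/(-29 + 21)) + (142 + 476*(-256))) = 1/((-114 + 2*21/(-8)) + (142 - 121856)) = 1/((-114 + 2*21*(-⅛)) - 121714) = 1/((-114 - 21/4) - 121714) = 1/(-477/4 - 121714) = 1/(-487333/4) = -4/487333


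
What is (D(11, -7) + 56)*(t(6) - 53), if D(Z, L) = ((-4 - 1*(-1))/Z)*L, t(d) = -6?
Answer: -37583/11 ≈ -3416.6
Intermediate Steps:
D(Z, L) = -3*L/Z (D(Z, L) = ((-4 + 1)/Z)*L = (-3/Z)*L = -3*L/Z)
(D(11, -7) + 56)*(t(6) - 53) = (-3*(-7)/11 + 56)*(-6 - 53) = (-3*(-7)*1/11 + 56)*(-59) = (21/11 + 56)*(-59) = (637/11)*(-59) = -37583/11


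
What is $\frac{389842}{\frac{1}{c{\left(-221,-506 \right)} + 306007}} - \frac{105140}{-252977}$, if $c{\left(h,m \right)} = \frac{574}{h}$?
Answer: $\frac{392320219830773166}{3288701} \approx 1.1929 \cdot 10^{11}$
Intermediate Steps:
$\frac{389842}{\frac{1}{c{\left(-221,-506 \right)} + 306007}} - \frac{105140}{-252977} = \frac{389842}{\frac{1}{\frac{574}{-221} + 306007}} - \frac{105140}{-252977} = \frac{389842}{\frac{1}{574 \left(- \frac{1}{221}\right) + 306007}} - - \frac{105140}{252977} = \frac{389842}{\frac{1}{- \frac{574}{221} + 306007}} + \frac{105140}{252977} = \frac{389842}{\frac{1}{\frac{67626973}{221}}} + \frac{105140}{252977} = \frac{389842}{\frac{221}{67626973}} + \frac{105140}{252977} = 389842 \cdot \frac{67626973}{221} + \frac{105140}{252977} = \frac{26363834408266}{221} + \frac{105140}{252977} = \frac{392320219830773166}{3288701}$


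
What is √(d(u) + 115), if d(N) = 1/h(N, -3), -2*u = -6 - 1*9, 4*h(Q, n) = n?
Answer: √1023/3 ≈ 10.661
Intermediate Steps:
h(Q, n) = n/4
u = 15/2 (u = -(-6 - 1*9)/2 = -(-6 - 9)/2 = -½*(-15) = 15/2 ≈ 7.5000)
d(N) = -4/3 (d(N) = 1/((¼)*(-3)) = 1/(-¾) = -4/3)
√(d(u) + 115) = √(-4/3 + 115) = √(341/3) = √1023/3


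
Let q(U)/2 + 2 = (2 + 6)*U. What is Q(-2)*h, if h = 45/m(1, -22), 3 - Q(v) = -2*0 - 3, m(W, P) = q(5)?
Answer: 135/38 ≈ 3.5526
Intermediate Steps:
q(U) = -4 + 16*U (q(U) = -4 + 2*((2 + 6)*U) = -4 + 2*(8*U) = -4 + 16*U)
m(W, P) = 76 (m(W, P) = -4 + 16*5 = -4 + 80 = 76)
Q(v) = 6 (Q(v) = 3 - (-2*0 - 3) = 3 - (0 - 3) = 3 - 1*(-3) = 3 + 3 = 6)
h = 45/76 ≈ 0.59210
Q(-2)*h = 6*(45/76) = 135/38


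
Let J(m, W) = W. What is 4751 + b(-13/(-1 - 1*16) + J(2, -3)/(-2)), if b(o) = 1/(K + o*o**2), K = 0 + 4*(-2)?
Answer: 675161155/142101 ≈ 4751.3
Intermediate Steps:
K = -8 (K = 0 - 8 = -8)
b(o) = 1/(-8 + o**3) (b(o) = 1/(-8 + o*o**2) = 1/(-8 + o**3))
4751 + b(-13/(-1 - 1*16) + J(2, -3)/(-2)) = 4751 + 1/(-8 + (-13/(-1 - 1*16) - 3/(-2))**3) = 4751 + 1/(-8 + (-13/(-1 - 16) - 3*(-1/2))**3) = 4751 + 1/(-8 + (-13/(-17) + 3/2)**3) = 4751 + 1/(-8 + (-13*(-1/17) + 3/2)**3) = 4751 + 1/(-8 + (13/17 + 3/2)**3) = 4751 + 1/(-8 + (77/34)**3) = 4751 + 1/(-8 + 456533/39304) = 4751 + 1/(142101/39304) = 4751 + 39304/142101 = 675161155/142101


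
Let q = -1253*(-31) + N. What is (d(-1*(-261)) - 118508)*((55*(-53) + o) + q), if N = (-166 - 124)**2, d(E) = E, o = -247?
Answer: -14163743907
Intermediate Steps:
N = 84100 (N = (-290)**2 = 84100)
q = 122943 (q = -1253*(-31) + 84100 = 38843 + 84100 = 122943)
(d(-1*(-261)) - 118508)*((55*(-53) + o) + q) = (-1*(-261) - 118508)*((55*(-53) - 247) + 122943) = (261 - 118508)*((-2915 - 247) + 122943) = -118247*(-3162 + 122943) = -118247*119781 = -14163743907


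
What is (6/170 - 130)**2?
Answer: 122036209/7225 ≈ 16891.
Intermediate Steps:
(6/170 - 130)**2 = (6*(1/170) - 130)**2 = (3/85 - 130)**2 = (-11047/85)**2 = 122036209/7225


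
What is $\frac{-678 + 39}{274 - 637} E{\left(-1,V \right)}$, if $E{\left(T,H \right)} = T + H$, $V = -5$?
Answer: $- \frac{1278}{121} \approx -10.562$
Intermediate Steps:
$E{\left(T,H \right)} = H + T$
$\frac{-678 + 39}{274 - 637} E{\left(-1,V \right)} = \frac{-678 + 39}{274 - 637} \left(-5 - 1\right) = - \frac{639}{-363} \left(-6\right) = \left(-639\right) \left(- \frac{1}{363}\right) \left(-6\right) = \frac{213}{121} \left(-6\right) = - \frac{1278}{121}$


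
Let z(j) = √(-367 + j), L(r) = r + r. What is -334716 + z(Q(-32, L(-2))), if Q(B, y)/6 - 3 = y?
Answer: -334716 + I*√373 ≈ -3.3472e+5 + 19.313*I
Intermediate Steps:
L(r) = 2*r
Q(B, y) = 18 + 6*y
-334716 + z(Q(-32, L(-2))) = -334716 + √(-367 + (18 + 6*(2*(-2)))) = -334716 + √(-367 + (18 + 6*(-4))) = -334716 + √(-367 + (18 - 24)) = -334716 + √(-367 - 6) = -334716 + √(-373) = -334716 + I*√373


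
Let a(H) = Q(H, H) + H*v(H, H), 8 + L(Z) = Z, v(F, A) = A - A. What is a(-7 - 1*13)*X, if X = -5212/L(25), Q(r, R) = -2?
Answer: 10424/17 ≈ 613.18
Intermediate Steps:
v(F, A) = 0
L(Z) = -8 + Z
a(H) = -2 (a(H) = -2 + H*0 = -2 + 0 = -2)
X = -5212/17 (X = -5212/(-8 + 25) = -5212/17 ≈ -306.59)
a(-7 - 1*13)*X = -2*(-5212/17) = 10424/17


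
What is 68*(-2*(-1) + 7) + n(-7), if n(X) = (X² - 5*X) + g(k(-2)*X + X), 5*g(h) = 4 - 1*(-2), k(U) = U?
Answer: 3486/5 ≈ 697.20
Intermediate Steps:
g(h) = 6/5 (g(h) = (4 - 1*(-2))/5 = (4 + 2)/5 = (⅕)*6 = 6/5)
n(X) = 6/5 + X² - 5*X (n(X) = (X² - 5*X) + 6/5 = 6/5 + X² - 5*X)
68*(-2*(-1) + 7) + n(-7) = 68*(-2*(-1) + 7) + (6/5 + (-7)² - 5*(-7)) = 68*(2 + 7) + (6/5 + 49 + 35) = 68*9 + 426/5 = 612 + 426/5 = 3486/5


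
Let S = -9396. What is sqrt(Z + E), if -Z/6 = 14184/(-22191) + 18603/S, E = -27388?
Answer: I*sqrt(5038233457496486)/429026 ≈ 165.45*I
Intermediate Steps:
Z = 6741877/429026 (Z = -6*(14184/(-22191) + 18603/(-9396)) = -6*(14184*(-1/22191) + 18603*(-1/9396)) = -6*(-4728/7397 - 689/348) = -6*(-6741877/2574156) = 6741877/429026 ≈ 15.714)
sqrt(Z + E) = sqrt(6741877/429026 - 27388) = sqrt(-11743422211/429026) = I*sqrt(5038233457496486)/429026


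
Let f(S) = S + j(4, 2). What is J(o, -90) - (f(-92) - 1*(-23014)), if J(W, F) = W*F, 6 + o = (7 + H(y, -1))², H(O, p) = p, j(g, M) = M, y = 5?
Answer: -25624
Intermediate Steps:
f(S) = 2 + S (f(S) = S + 2 = 2 + S)
o = 30 (o = -6 + (7 - 1)² = -6 + 6² = -6 + 36 = 30)
J(W, F) = F*W
J(o, -90) - (f(-92) - 1*(-23014)) = -90*30 - ((2 - 92) - 1*(-23014)) = -2700 - (-90 + 23014) = -2700 - 1*22924 = -2700 - 22924 = -25624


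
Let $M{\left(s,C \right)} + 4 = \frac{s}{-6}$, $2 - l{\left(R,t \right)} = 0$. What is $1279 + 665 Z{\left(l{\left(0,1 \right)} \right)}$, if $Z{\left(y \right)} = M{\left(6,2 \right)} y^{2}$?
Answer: $-12021$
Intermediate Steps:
$l{\left(R,t \right)} = 2$ ($l{\left(R,t \right)} = 2 - 0 = 2 + 0 = 2$)
$M{\left(s,C \right)} = -4 - \frac{s}{6}$ ($M{\left(s,C \right)} = -4 + \frac{s}{-6} = -4 + s \left(- \frac{1}{6}\right) = -4 - \frac{s}{6}$)
$Z{\left(y \right)} = - 5 y^{2}$ ($Z{\left(y \right)} = \left(-4 - 1\right) y^{2} = - 5 y^{2}$)
$1279 + 665 Z{\left(l{\left(0,1 \right)} \right)} = 1279 + 665 \left(- 5 \cdot 2^{2}\right) = 1279 + 665 \left(\left(-5\right) 4\right) = 1279 + 665 \left(-20\right) = 1279 - 13300 = -12021$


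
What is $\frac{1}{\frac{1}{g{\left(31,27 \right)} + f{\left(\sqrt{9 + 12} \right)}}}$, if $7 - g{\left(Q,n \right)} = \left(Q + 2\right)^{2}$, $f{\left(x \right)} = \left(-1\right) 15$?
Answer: $-1097$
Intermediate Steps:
$f{\left(x \right)} = -15$
$g{\left(Q,n \right)} = 7 - \left(2 + Q\right)^{2}$ ($g{\left(Q,n \right)} = 7 - \left(Q + 2\right)^{2} = 7 - \left(2 + Q\right)^{2}$)
$\frac{1}{\frac{1}{g{\left(31,27 \right)} + f{\left(\sqrt{9 + 12} \right)}}} = \frac{1}{\frac{1}{\left(7 - \left(2 + 31\right)^{2}\right) - 15}} = \frac{1}{\frac{1}{\left(7 - 33^{2}\right) - 15}} = \frac{1}{\frac{1}{\left(7 - 1089\right) - 15}} = \frac{1}{\frac{1}{-1082 - 15}} = \frac{1}{\frac{1}{-1097}} = \frac{1}{- \frac{1}{1097}} = -1097$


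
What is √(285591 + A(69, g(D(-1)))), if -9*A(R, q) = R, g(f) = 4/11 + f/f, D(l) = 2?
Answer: 5*√102810/3 ≈ 534.40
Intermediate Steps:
g(f) = 15/11 (g(f) = 4*(1/11) + 1 = 4/11 + 1 = 15/11)
A(R, q) = -R/9
√(285591 + A(69, g(D(-1)))) = √(285591 - ⅑*69) = √(285591 - 23/3) = √(856750/3) = 5*√102810/3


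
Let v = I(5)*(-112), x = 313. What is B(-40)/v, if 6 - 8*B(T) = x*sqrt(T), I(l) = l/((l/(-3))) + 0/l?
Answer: 1/448 - 313*I*sqrt(10)/1344 ≈ 0.0022321 - 0.73645*I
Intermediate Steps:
I(l) = -3 (I(l) = l/((l*(-1/3))) + 0 = l/((-l/3)) + 0 = l*(-3/l) + 0 = -3 + 0 = -3)
B(T) = 3/4 - 313*sqrt(T)/8
v = 336 (v = -3*(-112) = 336)
B(-40)/v = (3/4 - 313*I*sqrt(10)/4)/336 = (3/4 - 313*I*sqrt(10)/4)*(1/336) = 1/448 - 313*I*sqrt(10)/1344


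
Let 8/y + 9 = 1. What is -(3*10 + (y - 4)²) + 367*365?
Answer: 133900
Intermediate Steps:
y = -1 (y = 8/(-9 + 1) = 8/(-8) = 8*(-⅛) = -1)
-(3*10 + (y - 4)²) + 367*365 = -(3*10 + (-1 - 4)²) + 367*365 = -(30 + (-5)²) + 133955 = -(30 + 25) + 133955 = -1*55 + 133955 = -55 + 133955 = 133900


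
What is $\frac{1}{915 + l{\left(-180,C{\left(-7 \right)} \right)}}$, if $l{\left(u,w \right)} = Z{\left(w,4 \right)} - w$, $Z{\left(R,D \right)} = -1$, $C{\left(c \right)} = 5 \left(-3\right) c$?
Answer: $\frac{1}{809} \approx 0.0012361$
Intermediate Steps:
$C{\left(c \right)} = - 15 c$
$l{\left(u,w \right)} = -1 - w$
$\frac{1}{915 + l{\left(-180,C{\left(-7 \right)} \right)}} = \frac{1}{915 - \left(1 - -105\right)} = \frac{1}{915 - 106} = \frac{1}{809}$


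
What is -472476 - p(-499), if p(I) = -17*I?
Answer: -480959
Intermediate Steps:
-472476 - p(-499) = -472476 - (-17)*(-499) = -472476 - 1*8483 = -472476 - 8483 = -480959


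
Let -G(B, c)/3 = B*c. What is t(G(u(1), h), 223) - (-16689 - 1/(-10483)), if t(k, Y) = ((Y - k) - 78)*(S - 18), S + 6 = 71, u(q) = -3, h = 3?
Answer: 233089504/10483 ≈ 22235.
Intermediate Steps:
S = 65 (S = -6 + 71 = 65)
G(B, c) = -3*B*c
t(k, Y) = -3666 - 47*k + 47*Y (t(k, Y) = ((Y - k) - 78)*(65 - 18) = (-78 + Y - k)*47 = -3666 - 47*k + 47*Y)
t(G(u(1), h), 223) - (-16689 - 1/(-10483)) = (-3666 - (-141)*(-3)*3 + 47*223) - (-16689 - 1/(-10483)) = (-3666 - 47*27 + 10481) - (-16689 - 1*(-1/10483)) = (-3666 - 1269 + 10481) - (-16689 + 1/10483) = 5546 - 1*(-174950786/10483) = 5546 + 174950786/10483 = 233089504/10483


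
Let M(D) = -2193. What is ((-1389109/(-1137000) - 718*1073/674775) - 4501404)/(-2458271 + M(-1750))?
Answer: 46047512024618567/25169535469296000 ≈ 1.8295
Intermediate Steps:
((-1389109/(-1137000) - 718*1073/674775) - 4501404)/(-2458271 + M(-1750)) = ((-1389109/(-1137000) - 718*1073/674775) - 4501404)/(-2458271 - 2193) = ((-1389109*(-1/1137000) - 770414*1/674775) - 4501404)/(-2460464) = ((1389109/1137000 - 770414/674775) - 4501404)*(-1/2460464) = (818337433/10229589000 - 4501404)*(-1/2460464) = -46047512024618567/10229589000*(-1/2460464) = 46047512024618567/25169535469296000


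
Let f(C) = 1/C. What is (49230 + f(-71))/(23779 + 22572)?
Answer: 3495329/3290921 ≈ 1.0621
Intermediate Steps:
(49230 + f(-71))/(23779 + 22572) = (49230 + 1/(-71))/(23779 + 22572) = (49230 - 1/71)/46351 = (3495329/71)*(1/46351) = 3495329/3290921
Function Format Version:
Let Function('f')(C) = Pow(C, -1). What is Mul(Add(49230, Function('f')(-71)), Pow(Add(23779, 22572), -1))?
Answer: Rational(3495329, 3290921) ≈ 1.0621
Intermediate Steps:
Mul(Add(49230, Function('f')(-71)), Pow(Add(23779, 22572), -1)) = Mul(Add(49230, Pow(-71, -1)), Pow(Add(23779, 22572), -1)) = Mul(Add(49230, Rational(-1, 71)), Pow(46351, -1)) = Mul(Rational(3495329, 71), Rational(1, 46351)) = Rational(3495329, 3290921)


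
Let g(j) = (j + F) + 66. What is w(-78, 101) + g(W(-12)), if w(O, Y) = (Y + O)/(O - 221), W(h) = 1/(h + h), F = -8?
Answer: 18059/312 ≈ 57.881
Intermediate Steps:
W(h) = 1/(2*h)
w(O, Y) = (O + Y)/(-221 + O)
g(j) = 58 + j (g(j) = (j - 8) + 66 = (-8 + j) + 66 = 58 + j)
w(-78, 101) + g(W(-12)) = (-78 + 101)/(-221 - 78) + (58 + (½)/(-12)) = 23/(-299) + (58 + (½)*(-1/12)) = -1/299*23 + (58 - 1/24) = -1/13 + 1391/24 = 18059/312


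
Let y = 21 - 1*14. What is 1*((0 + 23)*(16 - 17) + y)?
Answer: -16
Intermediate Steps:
y = 7 (y = 21 - 14 = 7)
1*((0 + 23)*(16 - 17) + y) = 1*((0 + 23)*(16 - 17) + 7) = 1*(23*(-1) + 7) = 1*(-23 + 7) = 1*(-16) = -16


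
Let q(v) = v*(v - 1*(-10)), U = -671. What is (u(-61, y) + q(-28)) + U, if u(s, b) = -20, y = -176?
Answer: -187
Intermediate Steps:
q(v) = v*(10 + v) (q(v) = v*(v + 10) = v*(10 + v))
(u(-61, y) + q(-28)) + U = (-20 - 28*(10 - 28)) - 671 = (-20 - 28*(-18)) - 671 = (-20 + 504) - 671 = 484 - 671 = -187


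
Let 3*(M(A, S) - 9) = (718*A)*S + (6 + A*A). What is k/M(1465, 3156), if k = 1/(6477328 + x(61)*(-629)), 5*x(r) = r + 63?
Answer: 5/35774801247773944 ≈ 1.3976e-16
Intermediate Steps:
x(r) = 63/5 + r/5 (x(r) = (r + 63)/5 = (63 + r)/5 = 63/5 + r/5)
M(A, S) = 11 + A²/3 + 718*A*S/3 (M(A, S) = 9 + ((718*A)*S + (6 + A*A))/3 = 9 + (718*A*S + (6 + A²))/3 = 9 + (6 + A² + 718*A*S)/3 = 9 + (2 + A²/3 + 718*A*S/3) = 11 + A²/3 + 718*A*S/3)
k = 5/32308644 (k = 1/(6477328 + (63/5 + (⅕)*61)*(-629)) = 1/(6477328 + (63/5 + 61/5)*(-629)) = 1/(6477328 + (124/5)*(-629)) = 1/(6477328 - 77996/5) = 1/(32308644/5) = 5/32308644 ≈ 1.5476e-7)
k/M(1465, 3156) = 5/(32308644*(11 + (⅓)*1465² + (718/3)*1465*3156)) = 5/(32308644*(11 + (⅓)*2146225 + 1106567240)) = 5/(32308644*(11 + 2146225/3 + 1106567240)) = 5/(32308644*(3321847978/3)) = (5/32308644)*(3/3321847978) = 5/35774801247773944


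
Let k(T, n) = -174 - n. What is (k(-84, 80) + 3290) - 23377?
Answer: -20341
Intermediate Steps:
(k(-84, 80) + 3290) - 23377 = ((-174 - 1*80) + 3290) - 23377 = ((-174 - 80) + 3290) - 23377 = (-254 + 3290) - 23377 = 3036 - 23377 = -20341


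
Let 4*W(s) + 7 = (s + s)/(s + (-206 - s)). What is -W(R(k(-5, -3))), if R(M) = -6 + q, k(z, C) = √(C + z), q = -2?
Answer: 713/412 ≈ 1.7306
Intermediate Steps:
R(M) = -8 (R(M) = -6 - 2 = -8)
W(s) = -7/4 - s/412 (W(s) = -7/4 + ((s + s)/(s + (-206 - s)))/4 = -7/4 + ((2*s)/(-206))/4 = -7/4 + ((2*s)*(-1/206))/4 = -7/4 + (-s/103)/4 = -7/4 - s/412)
-W(R(k(-5, -3))) = -(-7/4 - 1/412*(-8)) = -(-7/4 + 2/103) = -1*(-713/412) = 713/412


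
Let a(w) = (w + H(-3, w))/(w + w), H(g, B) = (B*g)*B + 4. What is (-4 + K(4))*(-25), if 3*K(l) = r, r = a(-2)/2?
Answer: 1075/12 ≈ 89.583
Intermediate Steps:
H(g, B) = 4 + g*B² (H(g, B) = g*B² + 4 = 4 + g*B²)
a(w) = (4 + w - 3*w²)/(2*w) (a(w) = (w + (4 - 3*w²))/(w + w) = (4 + w - 3*w²)/((2*w)) = (4 + w - 3*w²)*(1/(2*w)) = (4 + w - 3*w²)/(2*w))
r = 5/4 (r = ((½)*(4 - 2 - 3*(-2)²)/(-2))/2 = ((½)*(-½)*(4 - 2 - 3*4))*(½) = ((½)*(-½)*(4 - 2 - 12))*(½) = ((½)*(-½)*(-10))*(½) = (5/2)*(½) = 5/4 ≈ 1.2500)
K(l) = 5/12 (K(l) = (⅓)*(5/4) = 5/12)
(-4 + K(4))*(-25) = (-4 + 5/12)*(-25) = -43/12*(-25) = 1075/12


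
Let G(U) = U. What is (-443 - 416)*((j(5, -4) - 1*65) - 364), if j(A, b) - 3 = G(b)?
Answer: 369370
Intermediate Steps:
j(A, b) = 3 + b
(-443 - 416)*((j(5, -4) - 1*65) - 364) = (-443 - 416)*(((3 - 4) - 1*65) - 364) = -859*((-1 - 65) - 364) = -859*(-66 - 364) = -859*(-430) = 369370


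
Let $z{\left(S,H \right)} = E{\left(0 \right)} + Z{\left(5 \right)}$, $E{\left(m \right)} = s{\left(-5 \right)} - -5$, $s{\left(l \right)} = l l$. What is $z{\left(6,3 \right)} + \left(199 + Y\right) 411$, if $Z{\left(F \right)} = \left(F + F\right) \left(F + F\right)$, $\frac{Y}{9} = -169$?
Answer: $-543212$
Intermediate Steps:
$s{\left(l \right)} = l^{2}$
$E{\left(m \right)} = 30$ ($E{\left(m \right)} = \left(-5\right)^{2} - -5 = 25 + 5 = 30$)
$Y = -1521$ ($Y = 9 \left(-169\right) = -1521$)
$Z{\left(F \right)} = 4 F^{2}$ ($Z{\left(F \right)} = 2 F 2 F = 4 F^{2}$)
$z{\left(S,H \right)} = 130$ ($z{\left(S,H \right)} = 30 + 4 \cdot 5^{2} = 30 + 4 \cdot 25 = 30 + 100 = 130$)
$z{\left(6,3 \right)} + \left(199 + Y\right) 411 = 130 + \left(199 - 1521\right) 411 = 130 - 543342 = -543212$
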